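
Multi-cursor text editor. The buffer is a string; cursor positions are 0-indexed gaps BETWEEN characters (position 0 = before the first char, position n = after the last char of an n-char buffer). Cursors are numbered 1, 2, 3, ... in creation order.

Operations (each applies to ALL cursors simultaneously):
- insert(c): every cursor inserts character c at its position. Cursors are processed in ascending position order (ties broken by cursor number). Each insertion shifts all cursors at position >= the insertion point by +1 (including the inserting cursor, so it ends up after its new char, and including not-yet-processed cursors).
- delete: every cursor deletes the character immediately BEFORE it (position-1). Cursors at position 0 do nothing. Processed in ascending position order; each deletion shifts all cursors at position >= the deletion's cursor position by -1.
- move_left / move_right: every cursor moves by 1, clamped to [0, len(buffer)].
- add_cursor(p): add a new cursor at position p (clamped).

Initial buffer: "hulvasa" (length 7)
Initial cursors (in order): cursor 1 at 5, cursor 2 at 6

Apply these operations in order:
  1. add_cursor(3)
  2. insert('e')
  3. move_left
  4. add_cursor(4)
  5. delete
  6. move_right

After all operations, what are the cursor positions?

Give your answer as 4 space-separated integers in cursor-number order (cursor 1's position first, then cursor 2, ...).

After op 1 (add_cursor(3)): buffer="hulvasa" (len 7), cursors c3@3 c1@5 c2@6, authorship .......
After op 2 (insert('e')): buffer="hulevaesea" (len 10), cursors c3@4 c1@7 c2@9, authorship ...3..1.2.
After op 3 (move_left): buffer="hulevaesea" (len 10), cursors c3@3 c1@6 c2@8, authorship ...3..1.2.
After op 4 (add_cursor(4)): buffer="hulevaesea" (len 10), cursors c3@3 c4@4 c1@6 c2@8, authorship ...3..1.2.
After op 5 (delete): buffer="huveea" (len 6), cursors c3@2 c4@2 c1@3 c2@4, authorship ...12.
After op 6 (move_right): buffer="huveea" (len 6), cursors c3@3 c4@3 c1@4 c2@5, authorship ...12.

Answer: 4 5 3 3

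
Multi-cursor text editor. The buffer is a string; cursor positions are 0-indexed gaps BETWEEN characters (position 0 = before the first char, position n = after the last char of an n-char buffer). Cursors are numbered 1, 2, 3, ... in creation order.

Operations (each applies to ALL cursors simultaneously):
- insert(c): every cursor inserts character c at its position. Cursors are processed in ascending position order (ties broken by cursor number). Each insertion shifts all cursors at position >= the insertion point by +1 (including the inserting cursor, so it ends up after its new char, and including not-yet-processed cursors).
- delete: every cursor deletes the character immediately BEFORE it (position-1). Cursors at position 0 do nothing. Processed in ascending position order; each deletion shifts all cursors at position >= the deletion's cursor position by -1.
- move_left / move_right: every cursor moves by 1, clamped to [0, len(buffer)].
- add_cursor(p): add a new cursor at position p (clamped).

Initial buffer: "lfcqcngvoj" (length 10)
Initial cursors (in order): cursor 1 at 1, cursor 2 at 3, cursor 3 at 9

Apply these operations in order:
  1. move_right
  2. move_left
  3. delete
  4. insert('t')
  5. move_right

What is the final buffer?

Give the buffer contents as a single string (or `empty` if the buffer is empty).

Answer: tftqcngvtj

Derivation:
After op 1 (move_right): buffer="lfcqcngvoj" (len 10), cursors c1@2 c2@4 c3@10, authorship ..........
After op 2 (move_left): buffer="lfcqcngvoj" (len 10), cursors c1@1 c2@3 c3@9, authorship ..........
After op 3 (delete): buffer="fqcngvj" (len 7), cursors c1@0 c2@1 c3@6, authorship .......
After op 4 (insert('t')): buffer="tftqcngvtj" (len 10), cursors c1@1 c2@3 c3@9, authorship 1.2.....3.
After op 5 (move_right): buffer="tftqcngvtj" (len 10), cursors c1@2 c2@4 c3@10, authorship 1.2.....3.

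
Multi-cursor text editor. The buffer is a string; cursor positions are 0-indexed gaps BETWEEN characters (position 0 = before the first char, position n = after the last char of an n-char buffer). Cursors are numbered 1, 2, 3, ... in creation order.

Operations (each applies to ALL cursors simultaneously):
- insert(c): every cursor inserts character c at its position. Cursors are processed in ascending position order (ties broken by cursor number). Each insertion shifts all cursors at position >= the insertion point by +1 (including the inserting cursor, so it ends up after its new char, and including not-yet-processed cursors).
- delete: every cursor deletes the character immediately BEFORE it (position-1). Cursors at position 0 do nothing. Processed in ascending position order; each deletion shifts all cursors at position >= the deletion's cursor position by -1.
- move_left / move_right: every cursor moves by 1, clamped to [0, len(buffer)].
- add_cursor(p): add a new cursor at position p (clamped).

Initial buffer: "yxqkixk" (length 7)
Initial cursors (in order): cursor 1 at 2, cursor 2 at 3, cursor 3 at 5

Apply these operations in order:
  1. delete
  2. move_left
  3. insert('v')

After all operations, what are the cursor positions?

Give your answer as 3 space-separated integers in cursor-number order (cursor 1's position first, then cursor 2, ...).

Answer: 2 2 4

Derivation:
After op 1 (delete): buffer="ykxk" (len 4), cursors c1@1 c2@1 c3@2, authorship ....
After op 2 (move_left): buffer="ykxk" (len 4), cursors c1@0 c2@0 c3@1, authorship ....
After op 3 (insert('v')): buffer="vvyvkxk" (len 7), cursors c1@2 c2@2 c3@4, authorship 12.3...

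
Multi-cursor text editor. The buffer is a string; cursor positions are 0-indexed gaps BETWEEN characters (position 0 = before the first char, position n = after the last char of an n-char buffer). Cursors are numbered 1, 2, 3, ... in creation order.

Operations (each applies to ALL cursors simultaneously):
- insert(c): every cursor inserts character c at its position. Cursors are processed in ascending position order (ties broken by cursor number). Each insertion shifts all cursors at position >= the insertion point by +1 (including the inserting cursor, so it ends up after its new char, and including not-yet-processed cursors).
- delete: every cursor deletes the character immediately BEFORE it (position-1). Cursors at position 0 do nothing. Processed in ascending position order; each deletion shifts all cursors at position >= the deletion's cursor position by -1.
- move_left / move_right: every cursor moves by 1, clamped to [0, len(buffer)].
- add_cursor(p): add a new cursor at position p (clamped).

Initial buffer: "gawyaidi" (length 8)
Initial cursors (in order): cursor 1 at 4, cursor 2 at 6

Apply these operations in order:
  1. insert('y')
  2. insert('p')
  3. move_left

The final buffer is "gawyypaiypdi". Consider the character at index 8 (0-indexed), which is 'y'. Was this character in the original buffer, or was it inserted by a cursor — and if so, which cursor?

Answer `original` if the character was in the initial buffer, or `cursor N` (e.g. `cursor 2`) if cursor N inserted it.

Answer: cursor 2

Derivation:
After op 1 (insert('y')): buffer="gawyyaiydi" (len 10), cursors c1@5 c2@8, authorship ....1..2..
After op 2 (insert('p')): buffer="gawyypaiypdi" (len 12), cursors c1@6 c2@10, authorship ....11..22..
After op 3 (move_left): buffer="gawyypaiypdi" (len 12), cursors c1@5 c2@9, authorship ....11..22..
Authorship (.=original, N=cursor N): . . . . 1 1 . . 2 2 . .
Index 8: author = 2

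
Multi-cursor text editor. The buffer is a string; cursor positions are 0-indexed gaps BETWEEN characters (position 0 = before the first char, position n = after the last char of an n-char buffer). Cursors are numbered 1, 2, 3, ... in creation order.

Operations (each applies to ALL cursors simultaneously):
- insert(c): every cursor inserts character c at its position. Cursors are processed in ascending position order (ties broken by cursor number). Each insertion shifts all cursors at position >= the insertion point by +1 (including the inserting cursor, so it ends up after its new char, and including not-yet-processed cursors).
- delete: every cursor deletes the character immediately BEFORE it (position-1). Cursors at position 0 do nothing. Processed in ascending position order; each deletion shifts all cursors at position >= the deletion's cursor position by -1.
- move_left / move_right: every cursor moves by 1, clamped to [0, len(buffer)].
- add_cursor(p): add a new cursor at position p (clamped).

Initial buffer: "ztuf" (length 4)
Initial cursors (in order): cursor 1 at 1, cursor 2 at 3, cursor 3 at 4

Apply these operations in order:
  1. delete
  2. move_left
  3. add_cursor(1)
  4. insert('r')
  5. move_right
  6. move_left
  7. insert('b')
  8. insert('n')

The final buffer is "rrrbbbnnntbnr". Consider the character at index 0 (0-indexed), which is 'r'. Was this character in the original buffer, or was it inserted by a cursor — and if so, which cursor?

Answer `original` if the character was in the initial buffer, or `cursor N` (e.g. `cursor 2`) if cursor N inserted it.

After op 1 (delete): buffer="t" (len 1), cursors c1@0 c2@1 c3@1, authorship .
After op 2 (move_left): buffer="t" (len 1), cursors c1@0 c2@0 c3@0, authorship .
After op 3 (add_cursor(1)): buffer="t" (len 1), cursors c1@0 c2@0 c3@0 c4@1, authorship .
After op 4 (insert('r')): buffer="rrrtr" (len 5), cursors c1@3 c2@3 c3@3 c4@5, authorship 123.4
After op 5 (move_right): buffer="rrrtr" (len 5), cursors c1@4 c2@4 c3@4 c4@5, authorship 123.4
After op 6 (move_left): buffer="rrrtr" (len 5), cursors c1@3 c2@3 c3@3 c4@4, authorship 123.4
After op 7 (insert('b')): buffer="rrrbbbtbr" (len 9), cursors c1@6 c2@6 c3@6 c4@8, authorship 123123.44
After op 8 (insert('n')): buffer="rrrbbbnnntbnr" (len 13), cursors c1@9 c2@9 c3@9 c4@12, authorship 123123123.444
Authorship (.=original, N=cursor N): 1 2 3 1 2 3 1 2 3 . 4 4 4
Index 0: author = 1

Answer: cursor 1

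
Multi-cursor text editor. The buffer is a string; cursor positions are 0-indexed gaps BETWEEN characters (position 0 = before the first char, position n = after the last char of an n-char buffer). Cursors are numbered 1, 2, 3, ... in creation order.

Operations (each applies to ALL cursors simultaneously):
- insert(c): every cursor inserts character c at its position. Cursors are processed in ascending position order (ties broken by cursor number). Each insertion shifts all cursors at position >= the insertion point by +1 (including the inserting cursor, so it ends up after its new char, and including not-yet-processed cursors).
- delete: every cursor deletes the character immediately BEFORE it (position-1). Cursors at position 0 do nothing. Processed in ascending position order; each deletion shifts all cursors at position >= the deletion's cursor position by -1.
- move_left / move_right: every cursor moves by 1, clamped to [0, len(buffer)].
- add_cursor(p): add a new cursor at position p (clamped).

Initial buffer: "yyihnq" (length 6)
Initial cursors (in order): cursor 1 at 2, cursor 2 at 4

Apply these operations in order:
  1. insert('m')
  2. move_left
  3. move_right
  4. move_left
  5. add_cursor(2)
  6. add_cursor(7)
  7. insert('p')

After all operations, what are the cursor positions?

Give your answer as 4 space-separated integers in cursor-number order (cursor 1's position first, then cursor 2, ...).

Answer: 4 8 4 11

Derivation:
After op 1 (insert('m')): buffer="yymihmnq" (len 8), cursors c1@3 c2@6, authorship ..1..2..
After op 2 (move_left): buffer="yymihmnq" (len 8), cursors c1@2 c2@5, authorship ..1..2..
After op 3 (move_right): buffer="yymihmnq" (len 8), cursors c1@3 c2@6, authorship ..1..2..
After op 4 (move_left): buffer="yymihmnq" (len 8), cursors c1@2 c2@5, authorship ..1..2..
After op 5 (add_cursor(2)): buffer="yymihmnq" (len 8), cursors c1@2 c3@2 c2@5, authorship ..1..2..
After op 6 (add_cursor(7)): buffer="yymihmnq" (len 8), cursors c1@2 c3@2 c2@5 c4@7, authorship ..1..2..
After op 7 (insert('p')): buffer="yyppmihpmnpq" (len 12), cursors c1@4 c3@4 c2@8 c4@11, authorship ..131..22.4.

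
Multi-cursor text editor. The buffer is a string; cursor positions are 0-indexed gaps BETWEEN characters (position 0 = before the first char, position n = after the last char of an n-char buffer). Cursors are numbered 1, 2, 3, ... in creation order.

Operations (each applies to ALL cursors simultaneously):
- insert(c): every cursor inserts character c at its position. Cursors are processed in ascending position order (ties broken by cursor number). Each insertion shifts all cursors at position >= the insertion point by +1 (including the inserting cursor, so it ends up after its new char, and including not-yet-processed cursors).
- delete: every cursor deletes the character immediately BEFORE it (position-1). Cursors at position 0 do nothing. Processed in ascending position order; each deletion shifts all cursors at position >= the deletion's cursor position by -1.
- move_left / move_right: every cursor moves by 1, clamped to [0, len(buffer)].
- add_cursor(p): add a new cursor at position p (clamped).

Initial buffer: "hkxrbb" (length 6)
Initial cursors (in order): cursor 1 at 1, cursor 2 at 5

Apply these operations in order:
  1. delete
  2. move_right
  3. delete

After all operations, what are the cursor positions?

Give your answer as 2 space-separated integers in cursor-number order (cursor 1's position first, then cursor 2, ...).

Answer: 0 2

Derivation:
After op 1 (delete): buffer="kxrb" (len 4), cursors c1@0 c2@3, authorship ....
After op 2 (move_right): buffer="kxrb" (len 4), cursors c1@1 c2@4, authorship ....
After op 3 (delete): buffer="xr" (len 2), cursors c1@0 c2@2, authorship ..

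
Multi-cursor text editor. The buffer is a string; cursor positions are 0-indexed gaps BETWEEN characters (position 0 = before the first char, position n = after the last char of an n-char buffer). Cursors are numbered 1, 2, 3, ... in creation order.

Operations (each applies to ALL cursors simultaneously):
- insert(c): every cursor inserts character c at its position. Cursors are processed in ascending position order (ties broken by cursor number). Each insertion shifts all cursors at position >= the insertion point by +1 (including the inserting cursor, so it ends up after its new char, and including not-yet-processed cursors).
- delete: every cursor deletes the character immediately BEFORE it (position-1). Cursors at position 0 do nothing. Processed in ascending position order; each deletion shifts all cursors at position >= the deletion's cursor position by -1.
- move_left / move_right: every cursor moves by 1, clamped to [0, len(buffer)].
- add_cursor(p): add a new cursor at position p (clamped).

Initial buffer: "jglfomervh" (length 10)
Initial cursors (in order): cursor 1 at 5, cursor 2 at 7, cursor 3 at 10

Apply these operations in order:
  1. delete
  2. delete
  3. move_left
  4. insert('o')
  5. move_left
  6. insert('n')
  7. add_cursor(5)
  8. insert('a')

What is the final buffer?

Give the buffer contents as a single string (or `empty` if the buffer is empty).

Answer: jgonnaaaolnaor

Derivation:
After op 1 (delete): buffer="jglfmrv" (len 7), cursors c1@4 c2@5 c3@7, authorship .......
After op 2 (delete): buffer="jglr" (len 4), cursors c1@3 c2@3 c3@4, authorship ....
After op 3 (move_left): buffer="jglr" (len 4), cursors c1@2 c2@2 c3@3, authorship ....
After op 4 (insert('o')): buffer="jgoolor" (len 7), cursors c1@4 c2@4 c3@6, authorship ..12.3.
After op 5 (move_left): buffer="jgoolor" (len 7), cursors c1@3 c2@3 c3@5, authorship ..12.3.
After op 6 (insert('n')): buffer="jgonnolnor" (len 10), cursors c1@5 c2@5 c3@8, authorship ..1122.33.
After op 7 (add_cursor(5)): buffer="jgonnolnor" (len 10), cursors c1@5 c2@5 c4@5 c3@8, authorship ..1122.33.
After op 8 (insert('a')): buffer="jgonnaaaolnaor" (len 14), cursors c1@8 c2@8 c4@8 c3@12, authorship ..1121242.333.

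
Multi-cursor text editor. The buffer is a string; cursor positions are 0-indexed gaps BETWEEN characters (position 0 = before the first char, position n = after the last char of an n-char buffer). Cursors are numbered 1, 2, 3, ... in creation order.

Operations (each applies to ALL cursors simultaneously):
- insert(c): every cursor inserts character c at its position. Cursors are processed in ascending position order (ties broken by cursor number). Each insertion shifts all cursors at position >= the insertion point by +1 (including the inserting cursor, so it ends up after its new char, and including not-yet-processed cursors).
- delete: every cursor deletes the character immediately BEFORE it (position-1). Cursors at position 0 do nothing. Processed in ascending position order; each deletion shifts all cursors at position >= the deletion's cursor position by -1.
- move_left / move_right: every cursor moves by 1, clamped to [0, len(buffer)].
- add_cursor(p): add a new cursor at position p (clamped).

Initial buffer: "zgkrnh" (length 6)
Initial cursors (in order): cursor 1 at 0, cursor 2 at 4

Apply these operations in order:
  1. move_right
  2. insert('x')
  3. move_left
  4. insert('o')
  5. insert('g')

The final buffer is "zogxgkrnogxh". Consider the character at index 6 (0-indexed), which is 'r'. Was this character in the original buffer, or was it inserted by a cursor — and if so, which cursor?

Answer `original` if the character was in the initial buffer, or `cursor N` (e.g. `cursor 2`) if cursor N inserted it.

Answer: original

Derivation:
After op 1 (move_right): buffer="zgkrnh" (len 6), cursors c1@1 c2@5, authorship ......
After op 2 (insert('x')): buffer="zxgkrnxh" (len 8), cursors c1@2 c2@7, authorship .1....2.
After op 3 (move_left): buffer="zxgkrnxh" (len 8), cursors c1@1 c2@6, authorship .1....2.
After op 4 (insert('o')): buffer="zoxgkrnoxh" (len 10), cursors c1@2 c2@8, authorship .11....22.
After op 5 (insert('g')): buffer="zogxgkrnogxh" (len 12), cursors c1@3 c2@10, authorship .111....222.
Authorship (.=original, N=cursor N): . 1 1 1 . . . . 2 2 2 .
Index 6: author = original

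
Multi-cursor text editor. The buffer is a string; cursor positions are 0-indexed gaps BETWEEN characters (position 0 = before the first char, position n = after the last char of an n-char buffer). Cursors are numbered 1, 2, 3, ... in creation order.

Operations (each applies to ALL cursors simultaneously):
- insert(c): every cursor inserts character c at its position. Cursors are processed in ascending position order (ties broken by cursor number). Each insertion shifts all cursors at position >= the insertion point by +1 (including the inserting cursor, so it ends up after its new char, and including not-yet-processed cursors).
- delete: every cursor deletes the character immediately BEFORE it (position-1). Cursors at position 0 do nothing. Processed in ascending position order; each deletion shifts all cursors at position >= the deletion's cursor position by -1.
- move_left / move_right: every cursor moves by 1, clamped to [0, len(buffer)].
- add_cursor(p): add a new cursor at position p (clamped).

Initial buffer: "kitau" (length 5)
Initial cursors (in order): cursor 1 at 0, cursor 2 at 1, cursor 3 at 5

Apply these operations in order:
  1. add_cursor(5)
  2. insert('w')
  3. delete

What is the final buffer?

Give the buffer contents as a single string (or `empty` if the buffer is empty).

Answer: kitau

Derivation:
After op 1 (add_cursor(5)): buffer="kitau" (len 5), cursors c1@0 c2@1 c3@5 c4@5, authorship .....
After op 2 (insert('w')): buffer="wkwitauww" (len 9), cursors c1@1 c2@3 c3@9 c4@9, authorship 1.2....34
After op 3 (delete): buffer="kitau" (len 5), cursors c1@0 c2@1 c3@5 c4@5, authorship .....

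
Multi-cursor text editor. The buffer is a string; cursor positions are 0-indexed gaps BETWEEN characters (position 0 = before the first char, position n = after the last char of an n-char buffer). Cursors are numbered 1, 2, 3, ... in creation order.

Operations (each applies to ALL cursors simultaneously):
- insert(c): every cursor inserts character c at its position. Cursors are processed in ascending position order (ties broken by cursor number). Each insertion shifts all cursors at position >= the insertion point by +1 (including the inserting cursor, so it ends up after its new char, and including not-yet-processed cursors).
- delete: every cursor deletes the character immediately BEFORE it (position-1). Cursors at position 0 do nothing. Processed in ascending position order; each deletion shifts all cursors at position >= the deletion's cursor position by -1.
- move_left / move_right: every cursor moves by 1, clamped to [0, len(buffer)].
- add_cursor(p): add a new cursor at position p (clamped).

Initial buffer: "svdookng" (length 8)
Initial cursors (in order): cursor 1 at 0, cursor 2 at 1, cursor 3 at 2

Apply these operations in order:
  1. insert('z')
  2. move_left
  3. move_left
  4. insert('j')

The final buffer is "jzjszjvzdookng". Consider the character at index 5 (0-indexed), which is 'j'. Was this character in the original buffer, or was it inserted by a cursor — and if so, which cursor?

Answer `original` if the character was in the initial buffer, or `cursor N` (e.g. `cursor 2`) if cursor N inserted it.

Answer: cursor 3

Derivation:
After op 1 (insert('z')): buffer="zszvzdookng" (len 11), cursors c1@1 c2@3 c3@5, authorship 1.2.3......
After op 2 (move_left): buffer="zszvzdookng" (len 11), cursors c1@0 c2@2 c3@4, authorship 1.2.3......
After op 3 (move_left): buffer="zszvzdookng" (len 11), cursors c1@0 c2@1 c3@3, authorship 1.2.3......
After op 4 (insert('j')): buffer="jzjszjvzdookng" (len 14), cursors c1@1 c2@3 c3@6, authorship 112.23.3......
Authorship (.=original, N=cursor N): 1 1 2 . 2 3 . 3 . . . . . .
Index 5: author = 3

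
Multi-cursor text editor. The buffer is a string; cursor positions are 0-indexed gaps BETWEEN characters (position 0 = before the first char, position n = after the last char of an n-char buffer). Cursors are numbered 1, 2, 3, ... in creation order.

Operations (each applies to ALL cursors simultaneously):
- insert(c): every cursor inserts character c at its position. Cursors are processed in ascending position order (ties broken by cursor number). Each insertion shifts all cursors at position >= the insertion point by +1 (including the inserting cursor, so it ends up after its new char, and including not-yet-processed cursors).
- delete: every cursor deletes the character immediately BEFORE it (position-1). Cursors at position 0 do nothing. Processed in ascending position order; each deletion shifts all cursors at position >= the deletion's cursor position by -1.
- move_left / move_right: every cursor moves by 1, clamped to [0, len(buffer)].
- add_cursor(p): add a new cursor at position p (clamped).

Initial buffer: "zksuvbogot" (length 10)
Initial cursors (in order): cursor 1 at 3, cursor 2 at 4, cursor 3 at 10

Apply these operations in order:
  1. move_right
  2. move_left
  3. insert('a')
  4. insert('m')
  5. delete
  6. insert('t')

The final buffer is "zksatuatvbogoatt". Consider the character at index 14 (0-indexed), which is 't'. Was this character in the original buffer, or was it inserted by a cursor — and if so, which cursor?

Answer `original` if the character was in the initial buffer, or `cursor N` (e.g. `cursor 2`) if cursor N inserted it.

After op 1 (move_right): buffer="zksuvbogot" (len 10), cursors c1@4 c2@5 c3@10, authorship ..........
After op 2 (move_left): buffer="zksuvbogot" (len 10), cursors c1@3 c2@4 c3@9, authorship ..........
After op 3 (insert('a')): buffer="zksauavbogoat" (len 13), cursors c1@4 c2@6 c3@12, authorship ...1.2.....3.
After op 4 (insert('m')): buffer="zksamuamvbogoamt" (len 16), cursors c1@5 c2@8 c3@15, authorship ...11.22.....33.
After op 5 (delete): buffer="zksauavbogoat" (len 13), cursors c1@4 c2@6 c3@12, authorship ...1.2.....3.
After op 6 (insert('t')): buffer="zksatuatvbogoatt" (len 16), cursors c1@5 c2@8 c3@15, authorship ...11.22.....33.
Authorship (.=original, N=cursor N): . . . 1 1 . 2 2 . . . . . 3 3 .
Index 14: author = 3

Answer: cursor 3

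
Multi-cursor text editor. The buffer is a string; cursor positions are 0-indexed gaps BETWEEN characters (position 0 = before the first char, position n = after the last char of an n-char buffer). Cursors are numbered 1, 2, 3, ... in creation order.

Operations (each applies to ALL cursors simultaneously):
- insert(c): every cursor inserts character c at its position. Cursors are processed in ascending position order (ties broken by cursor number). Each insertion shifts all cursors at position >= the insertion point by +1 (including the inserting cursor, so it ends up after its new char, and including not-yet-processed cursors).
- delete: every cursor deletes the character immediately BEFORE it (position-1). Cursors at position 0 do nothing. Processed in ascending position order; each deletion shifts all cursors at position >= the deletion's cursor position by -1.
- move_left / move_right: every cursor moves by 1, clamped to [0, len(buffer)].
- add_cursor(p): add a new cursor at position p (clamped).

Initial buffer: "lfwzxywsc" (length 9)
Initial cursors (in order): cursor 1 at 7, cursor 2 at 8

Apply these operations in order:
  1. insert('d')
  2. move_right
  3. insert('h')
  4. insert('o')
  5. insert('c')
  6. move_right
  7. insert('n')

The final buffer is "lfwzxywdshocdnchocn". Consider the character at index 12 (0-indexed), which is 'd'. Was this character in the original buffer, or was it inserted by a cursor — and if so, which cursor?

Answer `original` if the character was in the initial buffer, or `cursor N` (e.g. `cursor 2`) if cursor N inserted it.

Answer: cursor 2

Derivation:
After op 1 (insert('d')): buffer="lfwzxywdsdc" (len 11), cursors c1@8 c2@10, authorship .......1.2.
After op 2 (move_right): buffer="lfwzxywdsdc" (len 11), cursors c1@9 c2@11, authorship .......1.2.
After op 3 (insert('h')): buffer="lfwzxywdshdch" (len 13), cursors c1@10 c2@13, authorship .......1.12.2
After op 4 (insert('o')): buffer="lfwzxywdshodcho" (len 15), cursors c1@11 c2@15, authorship .......1.112.22
After op 5 (insert('c')): buffer="lfwzxywdshocdchoc" (len 17), cursors c1@12 c2@17, authorship .......1.1112.222
After op 6 (move_right): buffer="lfwzxywdshocdchoc" (len 17), cursors c1@13 c2@17, authorship .......1.1112.222
After op 7 (insert('n')): buffer="lfwzxywdshocdnchocn" (len 19), cursors c1@14 c2@19, authorship .......1.11121.2222
Authorship (.=original, N=cursor N): . . . . . . . 1 . 1 1 1 2 1 . 2 2 2 2
Index 12: author = 2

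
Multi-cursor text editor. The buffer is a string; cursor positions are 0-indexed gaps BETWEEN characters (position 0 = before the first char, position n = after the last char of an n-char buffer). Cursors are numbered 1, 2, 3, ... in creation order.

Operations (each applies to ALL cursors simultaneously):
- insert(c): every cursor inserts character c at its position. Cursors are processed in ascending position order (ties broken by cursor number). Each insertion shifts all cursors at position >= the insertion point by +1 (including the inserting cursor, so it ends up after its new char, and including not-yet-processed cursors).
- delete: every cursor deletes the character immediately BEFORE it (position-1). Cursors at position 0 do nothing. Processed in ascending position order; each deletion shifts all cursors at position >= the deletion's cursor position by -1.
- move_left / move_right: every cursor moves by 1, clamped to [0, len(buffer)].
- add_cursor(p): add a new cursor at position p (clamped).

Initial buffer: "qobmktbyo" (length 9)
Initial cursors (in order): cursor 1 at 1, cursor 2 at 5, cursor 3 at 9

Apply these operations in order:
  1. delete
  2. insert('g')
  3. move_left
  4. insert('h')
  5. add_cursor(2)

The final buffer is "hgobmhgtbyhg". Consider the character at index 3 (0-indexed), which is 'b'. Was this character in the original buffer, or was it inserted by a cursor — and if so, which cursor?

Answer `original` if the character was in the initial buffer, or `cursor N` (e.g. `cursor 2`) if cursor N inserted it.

After op 1 (delete): buffer="obmtby" (len 6), cursors c1@0 c2@3 c3@6, authorship ......
After op 2 (insert('g')): buffer="gobmgtbyg" (len 9), cursors c1@1 c2@5 c3@9, authorship 1...2...3
After op 3 (move_left): buffer="gobmgtbyg" (len 9), cursors c1@0 c2@4 c3@8, authorship 1...2...3
After op 4 (insert('h')): buffer="hgobmhgtbyhg" (len 12), cursors c1@1 c2@6 c3@11, authorship 11...22...33
After op 5 (add_cursor(2)): buffer="hgobmhgtbyhg" (len 12), cursors c1@1 c4@2 c2@6 c3@11, authorship 11...22...33
Authorship (.=original, N=cursor N): 1 1 . . . 2 2 . . . 3 3
Index 3: author = original

Answer: original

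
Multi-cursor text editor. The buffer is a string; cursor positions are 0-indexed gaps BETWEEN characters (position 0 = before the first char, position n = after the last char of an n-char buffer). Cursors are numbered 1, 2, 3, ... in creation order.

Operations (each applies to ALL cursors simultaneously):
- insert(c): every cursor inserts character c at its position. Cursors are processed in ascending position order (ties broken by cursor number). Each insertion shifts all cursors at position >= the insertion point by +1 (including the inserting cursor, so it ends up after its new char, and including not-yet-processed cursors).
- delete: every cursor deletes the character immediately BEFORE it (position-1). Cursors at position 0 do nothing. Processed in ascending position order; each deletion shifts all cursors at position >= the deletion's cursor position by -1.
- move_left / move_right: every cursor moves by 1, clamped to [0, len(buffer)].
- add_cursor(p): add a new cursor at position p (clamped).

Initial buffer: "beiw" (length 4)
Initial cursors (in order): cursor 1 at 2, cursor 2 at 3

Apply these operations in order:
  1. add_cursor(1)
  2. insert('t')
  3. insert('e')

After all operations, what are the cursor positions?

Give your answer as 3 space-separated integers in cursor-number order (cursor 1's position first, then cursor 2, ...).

Answer: 6 9 3

Derivation:
After op 1 (add_cursor(1)): buffer="beiw" (len 4), cursors c3@1 c1@2 c2@3, authorship ....
After op 2 (insert('t')): buffer="btetitw" (len 7), cursors c3@2 c1@4 c2@6, authorship .3.1.2.
After op 3 (insert('e')): buffer="bteeteitew" (len 10), cursors c3@3 c1@6 c2@9, authorship .33.11.22.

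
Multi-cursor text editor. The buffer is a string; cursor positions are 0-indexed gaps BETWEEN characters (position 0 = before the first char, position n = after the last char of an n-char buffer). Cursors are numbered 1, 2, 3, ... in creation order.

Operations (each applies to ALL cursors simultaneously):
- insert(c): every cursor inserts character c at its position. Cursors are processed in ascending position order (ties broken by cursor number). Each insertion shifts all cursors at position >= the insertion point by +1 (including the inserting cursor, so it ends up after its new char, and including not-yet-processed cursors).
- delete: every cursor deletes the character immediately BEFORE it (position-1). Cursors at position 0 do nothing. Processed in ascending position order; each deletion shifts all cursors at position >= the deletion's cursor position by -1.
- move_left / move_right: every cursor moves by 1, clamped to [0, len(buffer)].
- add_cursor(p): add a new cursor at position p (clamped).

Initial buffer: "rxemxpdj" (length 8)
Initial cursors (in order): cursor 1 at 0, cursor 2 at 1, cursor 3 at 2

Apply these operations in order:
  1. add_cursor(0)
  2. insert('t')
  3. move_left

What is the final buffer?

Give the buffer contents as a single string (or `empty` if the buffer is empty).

Answer: ttrtxtemxpdj

Derivation:
After op 1 (add_cursor(0)): buffer="rxemxpdj" (len 8), cursors c1@0 c4@0 c2@1 c3@2, authorship ........
After op 2 (insert('t')): buffer="ttrtxtemxpdj" (len 12), cursors c1@2 c4@2 c2@4 c3@6, authorship 14.2.3......
After op 3 (move_left): buffer="ttrtxtemxpdj" (len 12), cursors c1@1 c4@1 c2@3 c3@5, authorship 14.2.3......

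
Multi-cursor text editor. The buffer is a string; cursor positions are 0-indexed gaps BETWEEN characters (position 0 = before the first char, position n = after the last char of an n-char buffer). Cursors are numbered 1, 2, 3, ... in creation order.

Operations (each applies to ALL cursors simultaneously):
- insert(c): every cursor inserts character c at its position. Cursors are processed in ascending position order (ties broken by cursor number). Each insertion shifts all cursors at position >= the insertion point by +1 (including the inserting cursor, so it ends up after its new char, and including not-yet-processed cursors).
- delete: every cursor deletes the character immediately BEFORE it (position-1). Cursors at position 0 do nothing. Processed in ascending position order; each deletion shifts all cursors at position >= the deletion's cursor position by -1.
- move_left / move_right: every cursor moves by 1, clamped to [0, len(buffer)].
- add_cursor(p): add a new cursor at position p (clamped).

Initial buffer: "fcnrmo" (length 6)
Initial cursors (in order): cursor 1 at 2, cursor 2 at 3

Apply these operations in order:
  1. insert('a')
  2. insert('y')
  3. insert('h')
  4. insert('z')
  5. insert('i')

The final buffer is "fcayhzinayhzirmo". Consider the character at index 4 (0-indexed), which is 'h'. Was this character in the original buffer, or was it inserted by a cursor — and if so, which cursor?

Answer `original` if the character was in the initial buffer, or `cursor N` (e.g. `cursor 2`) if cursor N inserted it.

After op 1 (insert('a')): buffer="fcanarmo" (len 8), cursors c1@3 c2@5, authorship ..1.2...
After op 2 (insert('y')): buffer="fcaynayrmo" (len 10), cursors c1@4 c2@7, authorship ..11.22...
After op 3 (insert('h')): buffer="fcayhnayhrmo" (len 12), cursors c1@5 c2@9, authorship ..111.222...
After op 4 (insert('z')): buffer="fcayhznayhzrmo" (len 14), cursors c1@6 c2@11, authorship ..1111.2222...
After op 5 (insert('i')): buffer="fcayhzinayhzirmo" (len 16), cursors c1@7 c2@13, authorship ..11111.22222...
Authorship (.=original, N=cursor N): . . 1 1 1 1 1 . 2 2 2 2 2 . . .
Index 4: author = 1

Answer: cursor 1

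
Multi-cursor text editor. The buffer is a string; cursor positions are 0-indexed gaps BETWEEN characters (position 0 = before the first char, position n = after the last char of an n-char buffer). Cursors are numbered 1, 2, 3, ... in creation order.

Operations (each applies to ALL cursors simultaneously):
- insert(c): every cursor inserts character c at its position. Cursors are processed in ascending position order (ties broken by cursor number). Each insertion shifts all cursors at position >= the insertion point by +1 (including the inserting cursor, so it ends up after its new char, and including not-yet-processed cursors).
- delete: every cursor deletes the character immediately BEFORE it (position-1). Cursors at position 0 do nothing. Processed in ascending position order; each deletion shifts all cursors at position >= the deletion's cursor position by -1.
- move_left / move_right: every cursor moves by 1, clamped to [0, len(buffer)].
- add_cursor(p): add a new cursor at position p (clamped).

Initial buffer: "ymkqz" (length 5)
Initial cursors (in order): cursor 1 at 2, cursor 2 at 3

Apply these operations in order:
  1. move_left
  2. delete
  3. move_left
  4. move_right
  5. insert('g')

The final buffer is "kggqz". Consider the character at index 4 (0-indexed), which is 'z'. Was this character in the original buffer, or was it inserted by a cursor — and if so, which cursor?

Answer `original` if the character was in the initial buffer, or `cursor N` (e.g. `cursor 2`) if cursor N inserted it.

After op 1 (move_left): buffer="ymkqz" (len 5), cursors c1@1 c2@2, authorship .....
After op 2 (delete): buffer="kqz" (len 3), cursors c1@0 c2@0, authorship ...
After op 3 (move_left): buffer="kqz" (len 3), cursors c1@0 c2@0, authorship ...
After op 4 (move_right): buffer="kqz" (len 3), cursors c1@1 c2@1, authorship ...
After op 5 (insert('g')): buffer="kggqz" (len 5), cursors c1@3 c2@3, authorship .12..
Authorship (.=original, N=cursor N): . 1 2 . .
Index 4: author = original

Answer: original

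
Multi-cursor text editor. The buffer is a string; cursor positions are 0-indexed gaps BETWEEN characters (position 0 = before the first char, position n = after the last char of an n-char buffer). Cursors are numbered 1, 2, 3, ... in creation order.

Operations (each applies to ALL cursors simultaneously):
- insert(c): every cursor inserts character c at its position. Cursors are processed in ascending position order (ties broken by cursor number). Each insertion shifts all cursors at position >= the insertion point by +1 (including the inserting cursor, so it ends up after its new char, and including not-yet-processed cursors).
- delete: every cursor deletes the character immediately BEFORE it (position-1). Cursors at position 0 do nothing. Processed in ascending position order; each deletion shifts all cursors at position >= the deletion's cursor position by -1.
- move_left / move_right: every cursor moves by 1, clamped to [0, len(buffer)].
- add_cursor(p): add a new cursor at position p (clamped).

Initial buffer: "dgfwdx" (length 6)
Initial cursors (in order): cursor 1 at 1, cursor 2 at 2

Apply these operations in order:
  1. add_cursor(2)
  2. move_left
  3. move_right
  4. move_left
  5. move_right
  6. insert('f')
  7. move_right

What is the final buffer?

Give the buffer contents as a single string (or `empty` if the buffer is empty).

After op 1 (add_cursor(2)): buffer="dgfwdx" (len 6), cursors c1@1 c2@2 c3@2, authorship ......
After op 2 (move_left): buffer="dgfwdx" (len 6), cursors c1@0 c2@1 c3@1, authorship ......
After op 3 (move_right): buffer="dgfwdx" (len 6), cursors c1@1 c2@2 c3@2, authorship ......
After op 4 (move_left): buffer="dgfwdx" (len 6), cursors c1@0 c2@1 c3@1, authorship ......
After op 5 (move_right): buffer="dgfwdx" (len 6), cursors c1@1 c2@2 c3@2, authorship ......
After op 6 (insert('f')): buffer="dfgfffwdx" (len 9), cursors c1@2 c2@5 c3@5, authorship .1.23....
After op 7 (move_right): buffer="dfgfffwdx" (len 9), cursors c1@3 c2@6 c3@6, authorship .1.23....

Answer: dfgfffwdx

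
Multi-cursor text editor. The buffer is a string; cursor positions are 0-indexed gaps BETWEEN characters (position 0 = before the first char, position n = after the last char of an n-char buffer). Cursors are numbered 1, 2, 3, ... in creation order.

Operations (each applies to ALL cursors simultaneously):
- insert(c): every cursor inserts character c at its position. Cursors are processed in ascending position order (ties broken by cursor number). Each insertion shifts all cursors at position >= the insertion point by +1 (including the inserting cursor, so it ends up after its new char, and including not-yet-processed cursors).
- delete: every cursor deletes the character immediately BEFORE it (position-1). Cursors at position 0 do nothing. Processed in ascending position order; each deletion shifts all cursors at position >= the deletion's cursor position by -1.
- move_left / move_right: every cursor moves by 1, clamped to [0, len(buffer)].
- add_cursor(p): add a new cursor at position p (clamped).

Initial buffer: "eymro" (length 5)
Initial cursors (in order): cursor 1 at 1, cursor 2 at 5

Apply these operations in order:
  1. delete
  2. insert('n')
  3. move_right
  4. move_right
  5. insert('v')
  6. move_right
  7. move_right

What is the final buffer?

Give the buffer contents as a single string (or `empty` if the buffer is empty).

After op 1 (delete): buffer="ymr" (len 3), cursors c1@0 c2@3, authorship ...
After op 2 (insert('n')): buffer="nymrn" (len 5), cursors c1@1 c2@5, authorship 1...2
After op 3 (move_right): buffer="nymrn" (len 5), cursors c1@2 c2@5, authorship 1...2
After op 4 (move_right): buffer="nymrn" (len 5), cursors c1@3 c2@5, authorship 1...2
After op 5 (insert('v')): buffer="nymvrnv" (len 7), cursors c1@4 c2@7, authorship 1..1.22
After op 6 (move_right): buffer="nymvrnv" (len 7), cursors c1@5 c2@7, authorship 1..1.22
After op 7 (move_right): buffer="nymvrnv" (len 7), cursors c1@6 c2@7, authorship 1..1.22

Answer: nymvrnv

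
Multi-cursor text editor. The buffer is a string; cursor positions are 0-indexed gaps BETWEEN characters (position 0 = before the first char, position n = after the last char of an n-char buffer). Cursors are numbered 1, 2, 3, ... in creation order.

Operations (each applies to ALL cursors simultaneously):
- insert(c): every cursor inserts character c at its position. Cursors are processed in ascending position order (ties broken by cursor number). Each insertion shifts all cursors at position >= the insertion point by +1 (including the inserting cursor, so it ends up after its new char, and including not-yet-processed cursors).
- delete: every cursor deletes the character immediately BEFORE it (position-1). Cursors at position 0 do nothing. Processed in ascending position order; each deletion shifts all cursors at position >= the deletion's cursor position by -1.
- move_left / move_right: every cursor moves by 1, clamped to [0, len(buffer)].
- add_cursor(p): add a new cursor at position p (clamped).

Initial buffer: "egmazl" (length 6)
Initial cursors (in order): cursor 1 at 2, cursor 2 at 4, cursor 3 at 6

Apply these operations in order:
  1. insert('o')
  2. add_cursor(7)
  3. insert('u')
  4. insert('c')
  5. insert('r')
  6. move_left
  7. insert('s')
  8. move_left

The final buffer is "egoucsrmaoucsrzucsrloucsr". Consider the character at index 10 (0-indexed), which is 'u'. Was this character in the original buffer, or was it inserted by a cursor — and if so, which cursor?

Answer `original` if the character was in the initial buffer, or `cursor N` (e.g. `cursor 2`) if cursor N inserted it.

Answer: cursor 2

Derivation:
After op 1 (insert('o')): buffer="egomaozlo" (len 9), cursors c1@3 c2@6 c3@9, authorship ..1..2..3
After op 2 (add_cursor(7)): buffer="egomaozlo" (len 9), cursors c1@3 c2@6 c4@7 c3@9, authorship ..1..2..3
After op 3 (insert('u')): buffer="egoumaouzulou" (len 13), cursors c1@4 c2@8 c4@10 c3@13, authorship ..11..22.4.33
After op 4 (insert('c')): buffer="egoucmaouczuclouc" (len 17), cursors c1@5 c2@10 c4@13 c3@17, authorship ..111..222.44.333
After op 5 (insert('r')): buffer="egoucrmaoucrzucrloucr" (len 21), cursors c1@6 c2@12 c4@16 c3@21, authorship ..1111..2222.444.3333
After op 6 (move_left): buffer="egoucrmaoucrzucrloucr" (len 21), cursors c1@5 c2@11 c4@15 c3@20, authorship ..1111..2222.444.3333
After op 7 (insert('s')): buffer="egoucsrmaoucsrzucsrloucsr" (len 25), cursors c1@6 c2@13 c4@18 c3@24, authorship ..11111..22222.4444.33333
After op 8 (move_left): buffer="egoucsrmaoucsrzucsrloucsr" (len 25), cursors c1@5 c2@12 c4@17 c3@23, authorship ..11111..22222.4444.33333
Authorship (.=original, N=cursor N): . . 1 1 1 1 1 . . 2 2 2 2 2 . 4 4 4 4 . 3 3 3 3 3
Index 10: author = 2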